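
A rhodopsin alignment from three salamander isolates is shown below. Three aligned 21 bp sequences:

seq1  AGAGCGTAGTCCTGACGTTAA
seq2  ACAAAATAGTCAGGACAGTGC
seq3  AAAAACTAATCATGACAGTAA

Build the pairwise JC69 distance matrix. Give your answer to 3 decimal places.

d(seq1,seq2) = 0.756, d(seq1,seq3) = 0.532, d(seq2,seq3) = 0.360

seq1–seq2: 10/21 sites differ → p ≈ 0.47619, d = −0.75 ln(1 − 0.63492) = 0.755729 ≈ 0.756.
seq1–seq3: 8/21 sites differ → p ≈ 0.380952, d = −0.75 ln(1 − 0.507936) = 0.531860 ≈ 0.532.
seq2–seq3: 6/21 sites differ → p ≈ 0.285714, d = −0.75 ln(1 − 0.380952) = 0.359679 ≈ 0.360.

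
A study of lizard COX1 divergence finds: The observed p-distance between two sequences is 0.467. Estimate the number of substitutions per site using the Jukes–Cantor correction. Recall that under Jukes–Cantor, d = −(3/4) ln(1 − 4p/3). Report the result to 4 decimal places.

0.7310

d = −(3/4) ln(1 − 4p/3) = −0.75 ln(1 − 0.622667) = −0.75 ln(0.377333)
  = −0.75 × (-0.974627) = 0.730970 substitutions/site.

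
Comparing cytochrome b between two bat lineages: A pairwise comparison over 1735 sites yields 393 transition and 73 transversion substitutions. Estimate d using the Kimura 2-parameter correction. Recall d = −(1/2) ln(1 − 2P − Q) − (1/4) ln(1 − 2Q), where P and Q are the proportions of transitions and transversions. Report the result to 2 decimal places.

P = 393/1735 ≈ 0.226513 and Q = 73/1735 ≈ 0.042075.
Under the Kimura two-parameter model, d = −½ ln(1 − 2P − Q) − ¼ ln(1 − 2Q).
1 − 2P − Q = 0.504899, giving −½ ln(0.504899) = 0.341698.
1 − 2Q = 0.91585, giving −¼ ln(0.91585) = 0.021976.
d = 0.341698 + 0.021976 = 0.363674.

0.36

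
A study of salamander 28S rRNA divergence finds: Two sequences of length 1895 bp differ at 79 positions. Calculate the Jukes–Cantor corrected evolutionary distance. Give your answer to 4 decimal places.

0.0429

p = 79/1895 ≈ 0.041689.
d = −(3/4) ln(1 − 4p/3) = −0.75 ln(1 − 0.055585) = −0.75 ln(0.944415)
  = −0.75 × (-0.057190) = 0.042893 substitutions/site.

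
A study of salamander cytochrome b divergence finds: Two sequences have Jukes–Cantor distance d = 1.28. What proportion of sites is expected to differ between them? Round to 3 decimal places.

p = (3/4)(1 − e^(−4d/3)) = 0.75 × (1 − e^(-1.706667)) = 0.75 × (1 − 0.181470) = 0.613898.

0.614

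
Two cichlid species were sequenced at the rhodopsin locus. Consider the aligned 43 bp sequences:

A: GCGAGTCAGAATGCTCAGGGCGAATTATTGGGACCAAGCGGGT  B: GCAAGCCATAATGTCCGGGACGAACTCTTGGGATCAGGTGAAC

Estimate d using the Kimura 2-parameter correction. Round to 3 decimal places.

Of 43 sites, 13 differences are transitions and 2 are transversions, so P = 13/43 ≈ 0.302326 and Q = 2/43 ≈ 0.046512.
Under the Kimura two-parameter model, d = −½ ln(1 − 2P − Q) − ¼ ln(1 − 2Q).
1 − 2P − Q = 0.348836, giving −½ ln(0.348836) = 0.526577.
1 − 2Q = 0.906976, giving −¼ ln(0.906976) = 0.024410.
d = 0.526577 + 0.024410 = 0.550987.

0.551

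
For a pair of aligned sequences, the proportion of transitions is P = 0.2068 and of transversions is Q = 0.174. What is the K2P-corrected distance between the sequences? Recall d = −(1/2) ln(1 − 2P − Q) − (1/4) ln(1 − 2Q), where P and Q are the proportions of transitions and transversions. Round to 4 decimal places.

0.5498

Under the Kimura two-parameter model, d = −½ ln(1 − 2P − Q) − ¼ ln(1 − 2Q).
1 − 2P − Q = 0.4124, giving −½ ln(0.4124) = 0.442881.
1 − 2Q = 0.652, giving −¼ ln(0.652) = 0.106928.
d = 0.442881 + 0.106928 = 0.549809.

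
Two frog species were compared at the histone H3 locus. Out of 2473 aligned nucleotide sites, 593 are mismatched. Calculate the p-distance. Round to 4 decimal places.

p = 593/2473 = 0.239789… ≈ 0.2398 (to 4 d.p.).

0.2398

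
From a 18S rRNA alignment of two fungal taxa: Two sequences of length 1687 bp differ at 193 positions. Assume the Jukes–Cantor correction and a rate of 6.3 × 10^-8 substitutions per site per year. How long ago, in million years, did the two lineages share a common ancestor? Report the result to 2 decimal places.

0.99

p = 193/1687 ≈ 0.114404.
d = −(3/4) ln(1 − 4p/3) = −0.75 ln(1 − 0.152539) = −0.75 ln(0.847461)
  = −0.75 × (-0.165510) = 0.124133 substitutions/site.
Under a molecular clock d = 2μt, so t = d/(2μ) = 0.124133 / (2 × 6.3 × 10^-8) = 0.99 million years.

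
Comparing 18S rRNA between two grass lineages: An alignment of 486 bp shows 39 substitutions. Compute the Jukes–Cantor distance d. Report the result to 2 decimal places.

p = 39/486 ≈ 0.080247.
d = −(3/4) ln(1 − 4p/3) = −0.75 ln(1 − 0.106996) = −0.75 ln(0.893004)
  = −0.75 × (-0.113164) = 0.084873 substitutions/site.

0.08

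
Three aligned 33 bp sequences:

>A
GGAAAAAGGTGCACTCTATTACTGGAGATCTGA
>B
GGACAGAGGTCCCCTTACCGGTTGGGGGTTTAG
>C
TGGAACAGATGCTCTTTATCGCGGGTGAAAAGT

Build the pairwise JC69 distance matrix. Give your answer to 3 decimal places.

d(A,B) = 0.780, d(A,C) = 0.625, d(B,C) = 1.238

A–B: 16/33 sites differ → p ≈ 0.484848, d = −0.75 ln(1 − 0.646464) = 0.779827 ≈ 0.780.
A–C: 14/33 sites differ → p ≈ 0.424242, d = −0.75 ln(1 − 0.565656) = 0.625439 ≈ 0.625.
B–C: 20/33 sites differ → p ≈ 0.606061, d = −0.75 ln(1 − 0.808081) = 1.238011 ≈ 1.238.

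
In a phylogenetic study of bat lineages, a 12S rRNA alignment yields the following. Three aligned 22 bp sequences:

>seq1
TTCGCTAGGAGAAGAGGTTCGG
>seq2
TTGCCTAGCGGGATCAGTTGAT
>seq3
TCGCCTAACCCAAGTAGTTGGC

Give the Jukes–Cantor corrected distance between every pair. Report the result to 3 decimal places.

d(seq1,seq2) = 0.824, d(seq1,seq3) = 0.824, d(seq2,seq3) = 0.591

seq1–seq2: 11/22 sites differ → p = 0.5, d = −0.75 ln(1 − 0.666667) = 0.823960 ≈ 0.824.
seq1–seq3: 11/22 sites differ → p = 0.5, d = −0.75 ln(1 − 0.666667) = 0.823960 ≈ 0.824.
seq2–seq3: 9/22 sites differ → p ≈ 0.409091, d = −0.75 ln(1 − 0.545455) = 0.591344 ≈ 0.591.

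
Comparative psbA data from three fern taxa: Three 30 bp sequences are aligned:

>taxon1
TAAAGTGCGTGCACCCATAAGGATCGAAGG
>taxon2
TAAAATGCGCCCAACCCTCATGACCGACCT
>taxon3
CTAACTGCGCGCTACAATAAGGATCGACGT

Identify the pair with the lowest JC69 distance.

taxon1–taxon2: 11/30 differ, p = 0.367, d = 0.503.
taxon1–taxon3: 9/30 differ, p = 0.300, d = 0.383.
taxon2–taxon3: 11/30 differ, p = 0.367, d = 0.503.
The smallest distance is between taxon1 and taxon3.

taxon1 and taxon3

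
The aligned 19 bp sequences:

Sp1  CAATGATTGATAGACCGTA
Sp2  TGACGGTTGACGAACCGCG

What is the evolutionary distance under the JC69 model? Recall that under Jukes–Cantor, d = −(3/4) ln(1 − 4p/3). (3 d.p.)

The sequences differ at 9 of 19 sites (1, 2, 4, 6, 11, 12, 13, 18, 19), so p = 9/19 ≈ 0.473684.
d = −(3/4) ln(1 − 4p/3) = −0.75 ln(1 − 0.631579) = −0.75 ln(0.368421)
  = −0.75 × (-0.998529) = 0.748897 substitutions/site.

0.749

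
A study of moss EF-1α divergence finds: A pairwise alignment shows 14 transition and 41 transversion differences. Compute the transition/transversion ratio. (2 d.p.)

0.34

R = 14/41 = 0.341463… ≈ 0.34 (to 2 d.p.).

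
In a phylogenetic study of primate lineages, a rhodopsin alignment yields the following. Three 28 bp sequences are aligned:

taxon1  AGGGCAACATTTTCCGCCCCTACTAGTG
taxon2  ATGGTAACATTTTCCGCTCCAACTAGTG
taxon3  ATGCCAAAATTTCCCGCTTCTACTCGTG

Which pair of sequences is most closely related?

taxon1 and taxon2

taxon1–taxon2: 4/28 differ, p = 0.143, d = 0.158.
taxon1–taxon3: 7/28 differ, p = 0.250, d = 0.304.
taxon2–taxon3: 7/28 differ, p = 0.250, d = 0.304.
The smallest distance is between taxon1 and taxon2.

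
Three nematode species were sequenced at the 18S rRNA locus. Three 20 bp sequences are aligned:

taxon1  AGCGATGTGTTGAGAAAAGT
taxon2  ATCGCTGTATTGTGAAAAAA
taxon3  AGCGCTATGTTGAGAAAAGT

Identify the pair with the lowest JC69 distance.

taxon1 and taxon3

taxon1–taxon2: 6/20 differ, p = 0.300, d = 0.383.
taxon1–taxon3: 2/20 differ, p = 0.100, d = 0.107.
taxon2–taxon3: 6/20 differ, p = 0.300, d = 0.383.
The smallest distance is between taxon1 and taxon3.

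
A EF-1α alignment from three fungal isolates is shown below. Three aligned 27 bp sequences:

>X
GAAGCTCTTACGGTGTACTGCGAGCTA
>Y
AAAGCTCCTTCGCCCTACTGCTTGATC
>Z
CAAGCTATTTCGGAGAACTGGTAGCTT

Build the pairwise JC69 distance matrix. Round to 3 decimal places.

d(X,Y) = 0.511, d(X,Z) = 0.377, d(Y,Z) = 0.588

X–Y: 10/27 sites differ → p ≈ 0.37037, d = −0.75 ln(1 − 0.493827) = 0.510658 ≈ 0.511.
X–Z: 8/27 sites differ → p ≈ 0.296296, d = −0.75 ln(1 − 0.395061) = 0.376971 ≈ 0.377.
Y–Z: 11/27 sites differ → p ≈ 0.407407, d = −0.75 ln(1 − 0.543209) = 0.587647 ≈ 0.588.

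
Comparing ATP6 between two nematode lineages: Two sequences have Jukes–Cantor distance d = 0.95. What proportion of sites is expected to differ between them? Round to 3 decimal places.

p = (3/4)(1 − e^(−4d/3)) = 0.75 × (1 − e^(-1.266667)) = 0.75 × (1 − 0.281769) = 0.538673.

0.539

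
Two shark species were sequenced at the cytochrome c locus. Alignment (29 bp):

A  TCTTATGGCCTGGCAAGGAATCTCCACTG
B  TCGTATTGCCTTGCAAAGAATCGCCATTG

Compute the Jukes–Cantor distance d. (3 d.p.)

0.242

The sequences differ at 6 of 29 sites (3, 7, 12, 17, 23, 27), so p = 6/29 ≈ 0.206897.
d = −(3/4) ln(1 − 4p/3) = −0.75 ln(1 − 0.275863) = −0.75 ln(0.724137)
  = −0.75 × (-0.322775) = 0.242081 substitutions/site.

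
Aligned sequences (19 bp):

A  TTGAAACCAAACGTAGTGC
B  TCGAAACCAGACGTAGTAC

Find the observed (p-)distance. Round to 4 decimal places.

The sequences differ at 3 of 19 positions (sites 2, 10, 18).
p = 3/19 = 0.157894… ≈ 0.1579 (to 4 d.p.).

0.1579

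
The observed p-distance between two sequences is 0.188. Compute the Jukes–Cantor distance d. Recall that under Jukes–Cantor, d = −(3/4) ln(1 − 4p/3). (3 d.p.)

0.216

d = −(3/4) ln(1 − 4p/3) = −0.75 ln(1 − 0.250667) = −0.75 ln(0.749333)
  = −0.75 × (-0.288572) = 0.216429 substitutions/site.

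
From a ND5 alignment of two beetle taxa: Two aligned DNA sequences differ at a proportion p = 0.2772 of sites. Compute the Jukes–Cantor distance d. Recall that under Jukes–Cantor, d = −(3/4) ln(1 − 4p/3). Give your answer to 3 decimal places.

d = −(3/4) ln(1 − 4p/3) = −0.75 ln(1 − 0.3696) = −0.75 ln(0.6304)
  = −0.75 × (-0.461401) = 0.346051 substitutions/site.

0.346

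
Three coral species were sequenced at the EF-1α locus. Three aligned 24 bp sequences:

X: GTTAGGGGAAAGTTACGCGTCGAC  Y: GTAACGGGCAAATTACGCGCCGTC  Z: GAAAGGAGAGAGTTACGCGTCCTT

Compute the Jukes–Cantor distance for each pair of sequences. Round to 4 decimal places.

X–Y: 6/24 sites differ → p = 0.25, d = −0.75 ln(1 − 0.333333) = 0.304098 ≈ 0.3041.
X–Z: 7/24 sites differ → p ≈ 0.291667, d = −0.75 ln(1 − 0.388889) = 0.369358 ≈ 0.3694.
Y–Z: 9/24 sites differ → p = 0.375, d = −0.75 ln(1 − 0.5) = 0.519860 ≈ 0.5199.

d(X,Y) = 0.3041, d(X,Z) = 0.3694, d(Y,Z) = 0.5199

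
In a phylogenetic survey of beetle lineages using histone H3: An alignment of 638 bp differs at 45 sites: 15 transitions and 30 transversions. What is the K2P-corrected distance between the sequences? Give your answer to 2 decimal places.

0.07

P = 15/638 ≈ 0.023511 and Q = 30/638 ≈ 0.047022.
Under the Kimura two-parameter model, d = −½ ln(1 − 2P − Q) − ¼ ln(1 − 2Q).
1 − 2P − Q = 0.905956, giving −½ ln(0.905956) = 0.049382.
1 − 2Q = 0.905956, giving −¼ ln(0.905956) = 0.024691.
d = 0.049382 + 0.024691 = 0.074073.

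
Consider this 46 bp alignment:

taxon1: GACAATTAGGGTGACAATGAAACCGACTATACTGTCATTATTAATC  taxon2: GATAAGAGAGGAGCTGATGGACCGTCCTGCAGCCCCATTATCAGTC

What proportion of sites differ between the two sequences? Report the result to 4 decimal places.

The sequences differ at 22 of 46 positions.
p = 22/46 = 0.478260… ≈ 0.4783 (to 4 d.p.).

0.4783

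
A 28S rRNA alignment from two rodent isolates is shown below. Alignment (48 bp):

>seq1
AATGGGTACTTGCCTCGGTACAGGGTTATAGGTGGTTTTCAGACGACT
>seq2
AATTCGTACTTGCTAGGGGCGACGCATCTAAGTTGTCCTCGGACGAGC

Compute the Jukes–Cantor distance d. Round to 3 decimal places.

0.563

The sequences differ at 19 of 48 sites, so p = 19/48 ≈ 0.395833.
d = −(3/4) ln(1 − 4p/3) = −0.75 ln(1 − 0.527777) = −0.75 ln(0.472223)
  = −0.75 × (-0.750304) = 0.562728 substitutions/site.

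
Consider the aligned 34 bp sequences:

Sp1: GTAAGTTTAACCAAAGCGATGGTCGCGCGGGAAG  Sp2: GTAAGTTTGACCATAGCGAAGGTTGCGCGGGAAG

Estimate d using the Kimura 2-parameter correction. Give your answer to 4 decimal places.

0.1284

Of 34 sites, 2 differences are transitions and 2 are transversions, so P = 2/34 ≈ 0.058824 and Q = 2/34 ≈ 0.058824.
Under the Kimura two-parameter model, d = −½ ln(1 − 2P − Q) − ¼ ln(1 − 2Q).
1 − 2P − Q = 0.823528, giving −½ ln(0.823528) = 0.097079.
1 − 2Q = 0.882352, giving −¼ ln(0.882352) = 0.031291.
d = 0.097079 + 0.031291 = 0.128370.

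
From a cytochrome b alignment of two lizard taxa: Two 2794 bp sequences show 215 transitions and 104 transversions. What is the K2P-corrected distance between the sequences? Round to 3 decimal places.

0.125

P = 215/2794 ≈ 0.076951 and Q = 104/2794 ≈ 0.037223.
Under the Kimura two-parameter model, d = −½ ln(1 − 2P − Q) − ¼ ln(1 − 2Q).
1 − 2P − Q = 0.808875, giving −½ ln(0.808875) = 0.106055.
1 − 2Q = 0.925554, giving −¼ ln(0.925554) = 0.019341.
d = 0.106055 + 0.019341 = 0.125396.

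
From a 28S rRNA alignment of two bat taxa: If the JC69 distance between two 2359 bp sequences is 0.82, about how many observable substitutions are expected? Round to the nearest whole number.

Invert JC69: p = (3/4)(1 − e^(−4d/3)) = 0.75 × (1 − e^(-1.093333)) = 0.75 × (1 − 0.335098) = 0.498677.
Expected differing sites = pL ≈ 0.498677 × 2359 = 1176.379043 ≈ 1176.

1176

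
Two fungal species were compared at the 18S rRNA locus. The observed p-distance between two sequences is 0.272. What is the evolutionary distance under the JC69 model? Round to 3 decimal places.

d = −(3/4) ln(1 − 4p/3) = −0.75 ln(1 − 0.362667) = −0.75 ln(0.637333)
  = −0.75 × (-0.450463) = 0.337847 substitutions/site.

0.338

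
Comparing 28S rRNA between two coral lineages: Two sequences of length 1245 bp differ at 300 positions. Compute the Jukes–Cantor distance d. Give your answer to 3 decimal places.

0.291

p = 300/1245 ≈ 0.240964.
d = −(3/4) ln(1 − 4p/3) = −0.75 ln(1 − 0.321285) = −0.75 ln(0.678715)
  = −0.75 × (-0.387554) = 0.290666 substitutions/site.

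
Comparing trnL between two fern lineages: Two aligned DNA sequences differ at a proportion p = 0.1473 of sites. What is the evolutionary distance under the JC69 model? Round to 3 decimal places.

0.164

d = −(3/4) ln(1 − 4p/3) = −0.75 ln(1 − 0.1964) = −0.75 ln(0.8036)
  = −0.75 × (-0.218654) = 0.163991 substitutions/site.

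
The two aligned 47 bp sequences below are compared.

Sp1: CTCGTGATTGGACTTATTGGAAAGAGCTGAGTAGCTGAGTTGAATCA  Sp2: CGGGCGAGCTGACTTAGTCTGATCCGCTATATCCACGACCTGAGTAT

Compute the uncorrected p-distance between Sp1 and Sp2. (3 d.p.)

0.532

The sequences differ at 25 of 47 positions.
p = 25/47 = 0.531914… ≈ 0.532 (to 3 d.p.).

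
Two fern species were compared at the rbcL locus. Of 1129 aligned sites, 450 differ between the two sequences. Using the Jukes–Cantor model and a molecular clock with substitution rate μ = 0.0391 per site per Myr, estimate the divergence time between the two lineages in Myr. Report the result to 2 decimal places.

p = 450/1129 ≈ 0.398583.
d = −(3/4) ln(1 − 4p/3) = −0.75 ln(1 − 0.531444) = −0.75 ln(0.468556)
  = −0.75 × (-0.758100) = 0.568575 substitutions/site.
Under a molecular clock d = 2μt, so t = d/(2μ) = 0.568575 / (2 × 0.0391) = 7.27 Myr.

7.27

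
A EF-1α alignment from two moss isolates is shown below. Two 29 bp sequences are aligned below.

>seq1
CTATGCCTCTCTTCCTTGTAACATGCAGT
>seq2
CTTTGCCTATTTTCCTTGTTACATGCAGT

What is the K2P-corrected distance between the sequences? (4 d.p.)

Of 29 sites, 1 differences are transitions and 3 are transversions, so P = 1/29 ≈ 0.034483 and Q = 3/29 ≈ 0.103448.
Under the Kimura two-parameter model, d = −½ ln(1 − 2P − Q) − ¼ ln(1 − 2Q).
1 − 2P − Q = 0.827586, giving −½ ln(0.827586) = 0.094621.
1 − 2Q = 0.793104, giving −¼ ln(0.793104) = 0.057950.
d = 0.094621 + 0.057950 = 0.152571.

0.1526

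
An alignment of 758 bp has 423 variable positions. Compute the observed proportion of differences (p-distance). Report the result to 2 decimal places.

p = 423/758 = 0.558047… ≈ 0.56 (to 2 d.p.).

0.56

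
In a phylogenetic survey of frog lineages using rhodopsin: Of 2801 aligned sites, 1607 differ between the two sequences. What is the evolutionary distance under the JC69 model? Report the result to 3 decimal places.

p = 1607/2801 ≈ 0.573724.
d = −(3/4) ln(1 − 4p/3) = −0.75 ln(1 − 0.764965) = −0.75 ln(0.235035)
  = −0.75 × (-1.448021) = 1.086016 substitutions/site.

1.086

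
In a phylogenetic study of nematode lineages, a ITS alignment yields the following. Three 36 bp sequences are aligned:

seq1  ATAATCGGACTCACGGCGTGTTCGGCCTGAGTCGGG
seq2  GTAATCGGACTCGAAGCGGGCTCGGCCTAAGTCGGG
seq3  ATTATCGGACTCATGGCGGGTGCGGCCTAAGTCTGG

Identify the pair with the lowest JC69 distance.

seq1–seq2: 7/36 differ, p = 0.194, d = 0.225.
seq1–seq3: 6/36 differ, p = 0.167, d = 0.188.
seq2–seq3: 8/36 differ, p = 0.222, d = 0.264.
The smallest distance is between seq1 and seq3.

seq1 and seq3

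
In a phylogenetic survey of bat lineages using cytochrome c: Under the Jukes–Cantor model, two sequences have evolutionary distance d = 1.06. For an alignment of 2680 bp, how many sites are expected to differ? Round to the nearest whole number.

1521

Invert JC69: p = (3/4)(1 − e^(−4d/3)) = 0.75 × (1 − e^(-1.413333)) = 0.75 × (1 − 0.243331) = 0.567502.
Expected differing sites = pL ≈ 0.567502 × 2680 = 1520.90536 ≈ 1521.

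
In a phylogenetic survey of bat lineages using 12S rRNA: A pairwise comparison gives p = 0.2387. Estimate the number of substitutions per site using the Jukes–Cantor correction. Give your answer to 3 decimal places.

d = −(3/4) ln(1 − 4p/3) = −0.75 ln(1 − 0.318267) = −0.75 ln(0.681733)
  = −0.75 × (-0.383117) = 0.287338 substitutions/site.

0.287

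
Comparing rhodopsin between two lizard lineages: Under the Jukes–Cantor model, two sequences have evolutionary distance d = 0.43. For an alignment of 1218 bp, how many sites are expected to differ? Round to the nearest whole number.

Invert JC69: p = (3/4)(1 − e^(−4d/3)) = 0.75 × (1 − e^(-0.573333)) = 0.75 × (1 − 0.563644) = 0.327267.
Expected differing sites = pL ≈ 0.327267 × 1218 = 398.611206 ≈ 399.

399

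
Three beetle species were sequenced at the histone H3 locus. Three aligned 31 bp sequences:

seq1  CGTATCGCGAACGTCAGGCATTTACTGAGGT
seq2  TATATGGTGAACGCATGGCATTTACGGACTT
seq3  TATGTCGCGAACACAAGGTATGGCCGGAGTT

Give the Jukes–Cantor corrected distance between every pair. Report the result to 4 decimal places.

d(seq1,seq2) = 0.4217, d(seq1,seq3) = 0.5445, d(seq2,seq3) = 0.4217

seq1–seq2: 10/31 sites differ → p ≈ 0.322581, d = −0.75 ln(1 − 0.430108) = 0.421731 ≈ 0.4217.
seq1–seq3: 12/31 sites differ → p ≈ 0.387097, d = −0.75 ln(1 − 0.516129) = 0.544453 ≈ 0.5445.
seq2–seq3: 10/31 sites differ → p ≈ 0.322581, d = −0.75 ln(1 − 0.430108) = 0.421731 ≈ 0.4217.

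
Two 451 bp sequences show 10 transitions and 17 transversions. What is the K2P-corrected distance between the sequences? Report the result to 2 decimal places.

0.06

P = 10/451 ≈ 0.022173 and Q = 17/451 ≈ 0.037694.
Under the Kimura two-parameter model, d = −½ ln(1 − 2P − Q) − ¼ ln(1 − 2Q).
1 − 2P − Q = 0.91796, giving −½ ln(0.91796) = 0.042801.
1 − 2Q = 0.924612, giving −¼ ln(0.924612) = 0.019595.
d = 0.042801 + 0.019595 = 0.062396.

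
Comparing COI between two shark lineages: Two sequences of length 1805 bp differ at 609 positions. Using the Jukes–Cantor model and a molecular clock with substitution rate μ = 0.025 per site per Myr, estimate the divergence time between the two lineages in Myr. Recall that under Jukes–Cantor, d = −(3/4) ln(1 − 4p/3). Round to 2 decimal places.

8.96

p = 609/1805 ≈ 0.337396.
d = −(3/4) ln(1 − 4p/3) = −0.75 ln(1 − 0.449861) = −0.75 ln(0.550139)
  = −0.75 × (-0.597584) = 0.448188 substitutions/site.
Under a molecular clock d = 2μt, so t = d/(2μ) = 0.448188 / (2 × 0.025) = 8.96 Myr.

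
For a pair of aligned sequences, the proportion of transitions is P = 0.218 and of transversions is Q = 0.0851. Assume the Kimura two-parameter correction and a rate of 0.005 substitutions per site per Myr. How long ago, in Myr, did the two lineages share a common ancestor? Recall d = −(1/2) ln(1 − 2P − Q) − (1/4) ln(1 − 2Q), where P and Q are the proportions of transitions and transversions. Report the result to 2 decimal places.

Under the Kimura two-parameter model, d = −½ ln(1 − 2P − Q) − ¼ ln(1 − 2Q).
1 − 2P − Q = 0.4789, giving −½ ln(0.4789) = 0.368132.
1 − 2Q = 0.8298, giving −¼ ln(0.8298) = 0.046643.
d = 0.368132 + 0.046643 = 0.414775.
Under a molecular clock d = 2μt, so t = d/(2μ) = 0.414775 / (2 × 0.005) = 41.48 Myr.

41.48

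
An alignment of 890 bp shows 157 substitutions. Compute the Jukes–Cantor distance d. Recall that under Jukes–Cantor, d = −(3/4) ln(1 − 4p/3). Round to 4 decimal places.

0.2011

p = 157/890 ≈ 0.176404.
d = −(3/4) ln(1 − 4p/3) = −0.75 ln(1 − 0.235205) = −0.75 ln(0.764795)
  = −0.75 × (-0.268147) = 0.201110 substitutions/site.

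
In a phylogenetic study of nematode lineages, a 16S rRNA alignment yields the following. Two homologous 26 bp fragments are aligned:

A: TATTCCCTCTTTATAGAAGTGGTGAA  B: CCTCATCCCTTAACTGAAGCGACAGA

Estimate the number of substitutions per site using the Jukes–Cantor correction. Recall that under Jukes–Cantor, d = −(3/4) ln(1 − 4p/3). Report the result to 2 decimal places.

0.95

The sequences differ at 14 of 26 sites, so p = 14/26 ≈ 0.538462.
d = −(3/4) ln(1 − 4p/3) = −0.75 ln(1 − 0.717949) = −0.75 ln(0.282051)
  = −0.75 × (-1.265667) = 0.949250 substitutions/site.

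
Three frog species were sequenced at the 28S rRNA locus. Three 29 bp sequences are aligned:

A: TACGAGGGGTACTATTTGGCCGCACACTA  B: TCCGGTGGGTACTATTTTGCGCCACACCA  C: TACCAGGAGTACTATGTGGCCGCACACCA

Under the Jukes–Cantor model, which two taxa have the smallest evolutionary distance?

A–B: 7/29 differ, p = 0.241, d = 0.291.
A–C: 4/29 differ, p = 0.138, d = 0.152.
B–C: 9/29 differ, p = 0.310, d = 0.401.
The smallest distance is between A and C.

A and C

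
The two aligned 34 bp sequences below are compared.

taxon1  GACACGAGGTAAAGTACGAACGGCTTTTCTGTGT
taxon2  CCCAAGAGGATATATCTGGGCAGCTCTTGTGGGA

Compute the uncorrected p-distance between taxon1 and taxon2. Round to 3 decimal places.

0.471

The sequences differ at 16 of 34 positions.
p = 16/34 = 0.470588… ≈ 0.471 (to 3 d.p.).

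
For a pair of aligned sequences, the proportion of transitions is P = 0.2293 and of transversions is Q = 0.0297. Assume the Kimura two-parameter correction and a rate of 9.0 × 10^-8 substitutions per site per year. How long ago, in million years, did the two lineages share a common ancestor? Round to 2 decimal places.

Under the Kimura two-parameter model, d = −½ ln(1 − 2P − Q) − ¼ ln(1 − 2Q).
1 − 2P − Q = 0.5117, giving −½ ln(0.5117) = 0.335008.
1 − 2Q = 0.9406, giving −¼ ln(0.9406) = 0.015309.
d = 0.335008 + 0.015309 = 0.350317.
Under a molecular clock d = 2μt, so t = d/(2μ) = 0.350317 / (2 × 9.0 × 10^-8) = 1.95 million years.

1.95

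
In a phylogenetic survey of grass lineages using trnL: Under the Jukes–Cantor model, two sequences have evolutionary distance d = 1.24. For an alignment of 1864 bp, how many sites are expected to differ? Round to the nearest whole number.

Invert JC69: p = (3/4)(1 − e^(−4d/3)) = 0.75 × (1 − e^(-1.653333)) = 0.75 × (1 − 0.191411) = 0.606442.
Expected differing sites = pL ≈ 0.606442 × 1864 = 1130.407888 ≈ 1130.

1130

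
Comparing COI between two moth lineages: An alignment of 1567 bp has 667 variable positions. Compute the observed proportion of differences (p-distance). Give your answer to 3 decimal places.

0.426

p = 667/1567 = 0.425654… ≈ 0.426 (to 3 d.p.).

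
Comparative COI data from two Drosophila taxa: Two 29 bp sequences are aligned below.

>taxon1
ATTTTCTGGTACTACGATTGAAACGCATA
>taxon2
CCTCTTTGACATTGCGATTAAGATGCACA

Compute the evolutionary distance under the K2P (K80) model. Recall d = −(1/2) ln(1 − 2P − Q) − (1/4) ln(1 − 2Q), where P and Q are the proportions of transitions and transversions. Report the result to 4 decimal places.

0.8056

Of 29 sites, 11 differences are transitions and 1 are transversions, so P = 11/29 ≈ 0.37931 and Q = 1/29 ≈ 0.034483.
Under the Kimura two-parameter model, d = −½ ln(1 − 2P − Q) − ¼ ln(1 − 2Q).
1 − 2P − Q = 0.206897, giving −½ ln(0.206897) = 0.787767.
1 − 2Q = 0.931034, giving −¼ ln(0.931034) = 0.017865.
d = 0.787767 + 0.017865 = 0.805632.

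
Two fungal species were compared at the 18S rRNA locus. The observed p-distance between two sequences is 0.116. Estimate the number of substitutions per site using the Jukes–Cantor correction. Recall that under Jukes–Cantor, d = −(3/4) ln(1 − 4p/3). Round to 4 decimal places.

0.1260

d = −(3/4) ln(1 − 4p/3) = −0.75 ln(1 − 0.154667) = −0.75 ln(0.845333)
  = −0.75 × (-0.168025) = 0.126019 substitutions/site.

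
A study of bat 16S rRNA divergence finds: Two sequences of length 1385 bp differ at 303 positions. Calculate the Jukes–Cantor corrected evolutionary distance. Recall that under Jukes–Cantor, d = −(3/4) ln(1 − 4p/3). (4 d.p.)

p = 303/1385 ≈ 0.218773.
d = −(3/4) ln(1 − 4p/3) = −0.75 ln(1 − 0.291697) = −0.75 ln(0.708303)
  = −0.75 × (-0.344883) = 0.258662 substitutions/site.

0.2587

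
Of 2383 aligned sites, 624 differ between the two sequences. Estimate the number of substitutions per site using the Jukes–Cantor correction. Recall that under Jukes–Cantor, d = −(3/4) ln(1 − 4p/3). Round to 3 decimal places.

0.322

p = 624/2383 ≈ 0.261855.
d = −(3/4) ln(1 − 4p/3) = −0.75 ln(1 − 0.34914) = −0.75 ln(0.65086)
  = −0.75 × (-0.429461) = 0.322096 substitutions/site.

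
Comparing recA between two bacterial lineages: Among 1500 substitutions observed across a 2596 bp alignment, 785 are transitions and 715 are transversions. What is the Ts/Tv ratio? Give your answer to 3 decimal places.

R = 785/715 = 1.097902… ≈ 1.098 (to 3 d.p.).

1.098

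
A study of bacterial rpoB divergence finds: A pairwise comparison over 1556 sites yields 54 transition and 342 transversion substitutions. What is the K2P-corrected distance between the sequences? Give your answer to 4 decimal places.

0.3155

P = 54/1556 ≈ 0.034704 and Q = 342/1556 ≈ 0.219794.
Under the Kimura two-parameter model, d = −½ ln(1 − 2P − Q) − ¼ ln(1 − 2Q).
1 − 2P − Q = 0.710798, giving −½ ln(0.710798) = 0.170683.
1 − 2Q = 0.560412, giving −¼ ln(0.560412) = 0.144771.
d = 0.170683 + 0.144771 = 0.315454.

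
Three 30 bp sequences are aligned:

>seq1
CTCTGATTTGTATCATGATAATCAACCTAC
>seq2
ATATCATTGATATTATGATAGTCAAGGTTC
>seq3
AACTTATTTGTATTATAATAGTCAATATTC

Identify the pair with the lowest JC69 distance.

seq2 and seq3

seq1–seq2: 10/30 differ, p = 0.333, d = 0.441.
seq1–seq3: 9/30 differ, p = 0.300, d = 0.383.
seq2–seq3: 8/30 differ, p = 0.267, d = 0.330.
The smallest distance is between seq2 and seq3.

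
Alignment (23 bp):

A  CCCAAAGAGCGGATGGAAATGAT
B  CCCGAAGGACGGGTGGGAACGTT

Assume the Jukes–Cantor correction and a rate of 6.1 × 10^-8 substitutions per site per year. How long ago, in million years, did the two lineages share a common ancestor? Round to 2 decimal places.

The sequences differ at 7 of 23 sites (4, 8, 9, 13, 17, 20, 22), so p = 7/23 ≈ 0.304348.
d = −(3/4) ln(1 − 4p/3) = −0.75 ln(1 − 0.405797) = −0.75 ln(0.594203)
  = −0.75 × (-0.520534) = 0.390401 substitutions/site.
Under a molecular clock d = 2μt, so t = d/(2μ) = 0.390401 / (2 × 6.1 × 10^-8) = 3.20 million years.

3.20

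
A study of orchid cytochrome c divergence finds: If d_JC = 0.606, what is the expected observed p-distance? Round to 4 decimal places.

p = (3/4)(1 − e^(−4d/3)) = 0.75 × (1 − e^(-0.808)) = 0.75 × (1 − 0.445749) = 0.415688.

0.4157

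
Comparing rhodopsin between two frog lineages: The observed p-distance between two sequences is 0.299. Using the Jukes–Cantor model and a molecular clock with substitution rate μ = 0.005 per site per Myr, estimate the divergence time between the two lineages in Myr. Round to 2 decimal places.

d = −(3/4) ln(1 − 4p/3) = −0.75 ln(1 − 0.398667) = −0.75 ln(0.601333)
  = −0.75 × (-0.508606) = 0.381455 substitutions/site.
Under a molecular clock d = 2μt, so t = d/(2μ) = 0.381455 / (2 × 0.005) = 38.15 Myr.

38.15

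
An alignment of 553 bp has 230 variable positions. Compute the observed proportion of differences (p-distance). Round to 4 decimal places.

p = 230/553 = 0.415913… ≈ 0.4159 (to 4 d.p.).

0.4159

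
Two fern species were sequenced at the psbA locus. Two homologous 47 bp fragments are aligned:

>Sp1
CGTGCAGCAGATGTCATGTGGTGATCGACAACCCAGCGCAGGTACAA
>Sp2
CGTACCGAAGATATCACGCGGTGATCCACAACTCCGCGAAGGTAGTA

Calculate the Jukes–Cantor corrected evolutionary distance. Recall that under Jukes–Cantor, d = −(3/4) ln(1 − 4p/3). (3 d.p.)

0.312

The sequences differ at 12 of 47 sites, so p = 12/47 ≈ 0.255319.
d = −(3/4) ln(1 − 4p/3) = −0.75 ln(1 − 0.340425) = −0.75 ln(0.659575)
  = −0.75 × (-0.416160) = 0.312120 substitutions/site.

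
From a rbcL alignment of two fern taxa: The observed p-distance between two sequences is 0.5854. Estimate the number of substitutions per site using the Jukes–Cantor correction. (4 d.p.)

d = −(3/4) ln(1 − 4p/3) = −0.75 ln(1 − 0.780533) = −0.75 ln(0.219467)
  = −0.75 × (-1.516553) = 1.137415 substitutions/site.

1.1374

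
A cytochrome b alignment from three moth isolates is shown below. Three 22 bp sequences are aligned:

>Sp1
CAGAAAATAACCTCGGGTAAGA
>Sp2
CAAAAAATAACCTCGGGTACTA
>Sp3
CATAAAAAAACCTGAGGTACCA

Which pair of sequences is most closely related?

Sp1 and Sp2

Sp1–Sp2: 3/22 differ, p = 0.136, d = 0.151.
Sp1–Sp3: 6/22 differ, p = 0.273, d = 0.339.
Sp2–Sp3: 5/22 differ, p = 0.227, d = 0.271.
The smallest distance is between Sp1 and Sp2.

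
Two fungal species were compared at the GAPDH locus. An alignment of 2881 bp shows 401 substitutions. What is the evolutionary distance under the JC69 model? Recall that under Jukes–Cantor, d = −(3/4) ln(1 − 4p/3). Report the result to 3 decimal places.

p = 401/2881 ≈ 0.139188.
d = −(3/4) ln(1 − 4p/3) = −0.75 ln(1 − 0.185584) = −0.75 ln(0.814416)
  = −0.75 × (-0.205284) = 0.153963 substitutions/site.

0.154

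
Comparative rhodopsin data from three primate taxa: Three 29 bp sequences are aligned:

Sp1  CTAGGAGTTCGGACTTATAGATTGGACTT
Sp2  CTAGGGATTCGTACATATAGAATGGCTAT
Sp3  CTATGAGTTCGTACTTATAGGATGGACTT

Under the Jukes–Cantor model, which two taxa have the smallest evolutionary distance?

Sp1 and Sp3

Sp1–Sp2: 8/29 differ, p = 0.276, d = 0.344.
Sp1–Sp3: 4/29 differ, p = 0.138, d = 0.152.
Sp2–Sp3: 8/29 differ, p = 0.276, d = 0.344.
The smallest distance is between Sp1 and Sp3.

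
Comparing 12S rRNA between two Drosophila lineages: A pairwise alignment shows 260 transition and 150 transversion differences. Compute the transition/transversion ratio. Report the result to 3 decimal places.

R = 260/150 = 1.733333… ≈ 1.733 (to 3 d.p.).

1.733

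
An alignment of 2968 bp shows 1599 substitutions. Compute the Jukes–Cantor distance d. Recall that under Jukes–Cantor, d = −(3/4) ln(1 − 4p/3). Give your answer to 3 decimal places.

p = 1599/2968 ≈ 0.538747.
d = −(3/4) ln(1 − 4p/3) = −0.75 ln(1 − 0.718329) = −0.75 ln(0.281671)
  = −0.75 × (-1.267016) = 0.950262 substitutions/site.

0.950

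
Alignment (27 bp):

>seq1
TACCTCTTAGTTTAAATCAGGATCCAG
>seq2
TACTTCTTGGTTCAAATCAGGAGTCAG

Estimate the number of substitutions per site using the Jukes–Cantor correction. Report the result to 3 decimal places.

The sequences differ at 5 of 27 sites (4, 9, 13, 23, 24), so p = 5/27 ≈ 0.185185.
d = −(3/4) ln(1 − 4p/3) = −0.75 ln(1 − 0.246913) = −0.75 ln(0.753087)
  = −0.75 × (-0.283575) = 0.212681 substitutions/site.

0.213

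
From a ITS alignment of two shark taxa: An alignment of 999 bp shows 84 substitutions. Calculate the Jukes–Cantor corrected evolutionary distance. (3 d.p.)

0.089

p = 84/999 ≈ 0.084084.
d = −(3/4) ln(1 − 4p/3) = −0.75 ln(1 − 0.112112) = −0.75 ln(0.887888)
  = −0.75 × (-0.118910) = 0.089183 substitutions/site.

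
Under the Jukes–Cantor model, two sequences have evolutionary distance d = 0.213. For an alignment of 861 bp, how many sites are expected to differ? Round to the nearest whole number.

160

Invert JC69: p = (3/4)(1 − e^(−4d/3)) = 0.75 × (1 − e^(-0.284)) = 0.75 × (1 − 0.752767) = 0.185425.
Expected differing sites = pL ≈ 0.185425 × 861 = 159.650925 ≈ 160.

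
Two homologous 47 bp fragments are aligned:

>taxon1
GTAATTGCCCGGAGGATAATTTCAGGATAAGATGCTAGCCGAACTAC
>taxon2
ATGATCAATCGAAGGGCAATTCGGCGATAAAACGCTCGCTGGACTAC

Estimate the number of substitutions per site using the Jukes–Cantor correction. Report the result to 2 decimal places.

0.54

The sequences differ at 18 of 47 sites, so p = 18/47 ≈ 0.382979.
d = −(3/4) ln(1 − 4p/3) = −0.75 ln(1 − 0.510639) = −0.75 ln(0.489361)
  = −0.75 × (-0.714655) = 0.535991 substitutions/site.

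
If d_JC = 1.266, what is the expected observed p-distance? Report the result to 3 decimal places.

0.611

p = (3/4)(1 − e^(−4d/3)) = 0.75 × (1 − e^(-1.688)) = 0.75 × (1 − 0.184889) = 0.611333.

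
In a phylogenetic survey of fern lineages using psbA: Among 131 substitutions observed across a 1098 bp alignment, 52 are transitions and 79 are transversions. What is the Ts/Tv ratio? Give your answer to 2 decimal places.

0.66

R = 52/79 = 0.658227… ≈ 0.66 (to 2 d.p.).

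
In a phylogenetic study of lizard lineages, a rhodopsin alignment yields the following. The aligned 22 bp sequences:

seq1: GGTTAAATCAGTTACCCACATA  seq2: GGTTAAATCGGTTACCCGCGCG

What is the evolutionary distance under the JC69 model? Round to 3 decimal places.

0.271

The sequences differ at 5 of 22 sites (10, 18, 20, 21, 22), so p = 5/22 ≈ 0.227273.
d = −(3/4) ln(1 − 4p/3) = −0.75 ln(1 − 0.303031) = −0.75 ln(0.696969)
  = −0.75 × (-0.361014) = 0.270761 substitutions/site.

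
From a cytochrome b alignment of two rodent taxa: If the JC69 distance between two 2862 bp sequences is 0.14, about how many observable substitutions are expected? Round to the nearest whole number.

366

Invert JC69: p = (3/4)(1 − e^(−4d/3)) = 0.75 × (1 − e^(-0.186667)) = 0.75 × (1 − 0.829720) = 0.127710.
Expected differing sites = pL ≈ 0.127710 × 2862 = 365.50602 ≈ 366.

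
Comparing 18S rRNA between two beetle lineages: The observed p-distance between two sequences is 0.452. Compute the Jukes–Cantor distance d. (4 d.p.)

0.6922

d = −(3/4) ln(1 − 4p/3) = −0.75 ln(1 − 0.602667) = −0.75 ln(0.397333)
  = −0.75 × (-0.922981) = 0.692236 substitutions/site.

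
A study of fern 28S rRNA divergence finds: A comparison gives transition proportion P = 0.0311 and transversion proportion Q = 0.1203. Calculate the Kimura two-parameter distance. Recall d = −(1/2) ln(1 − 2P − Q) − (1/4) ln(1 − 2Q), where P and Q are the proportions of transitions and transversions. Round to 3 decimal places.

0.170

Under the Kimura two-parameter model, d = −½ ln(1 − 2P − Q) − ¼ ln(1 − 2Q).
1 − 2P − Q = 0.8175, giving −½ ln(0.8175) = 0.100752.
1 − 2Q = 0.7594, giving −¼ ln(0.7594) = 0.068807.
d = 0.100752 + 0.068807 = 0.169559.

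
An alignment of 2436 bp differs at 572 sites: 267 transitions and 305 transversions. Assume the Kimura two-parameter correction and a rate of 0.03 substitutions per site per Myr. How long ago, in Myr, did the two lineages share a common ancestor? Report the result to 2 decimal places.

4.72

P = 267/2436 ≈ 0.109606 and Q = 305/2436 ≈ 0.125205.
Under the Kimura two-parameter model, d = −½ ln(1 − 2P − Q) − ¼ ln(1 − 2Q).
1 − 2P − Q = 0.655583, giving −½ ln(0.655583) = 0.211115.
1 − 2Q = 0.74959, giving −¼ ln(0.74959) = 0.072057.
d = 0.211115 + 0.072057 = 0.283172.
Under a molecular clock d = 2μt, so t = d/(2μ) = 0.283172 / (2 × 0.03) = 4.72 Myr.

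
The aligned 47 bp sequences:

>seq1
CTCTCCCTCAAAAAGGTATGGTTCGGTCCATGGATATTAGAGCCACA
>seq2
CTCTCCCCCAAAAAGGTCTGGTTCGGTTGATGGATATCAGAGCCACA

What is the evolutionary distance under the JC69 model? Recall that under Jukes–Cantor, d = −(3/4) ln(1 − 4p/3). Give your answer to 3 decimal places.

0.115

The sequences differ at 5 of 47 sites (8, 18, 28, 29, 38), so p = 5/47 ≈ 0.106383.
d = −(3/4) ln(1 − 4p/3) = −0.75 ln(1 − 0.141844) = −0.75 ln(0.858156)
  = −0.75 × (-0.152969) = 0.114727 substitutions/site.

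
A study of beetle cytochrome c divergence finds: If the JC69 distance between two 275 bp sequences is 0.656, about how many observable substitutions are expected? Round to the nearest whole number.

Invert JC69: p = (3/4)(1 − e^(−4d/3)) = 0.75 × (1 − e^(-0.874667)) = 0.75 × (1 − 0.417001) = 0.437249.
Expected differing sites = pL ≈ 0.437249 × 275 = 120.243475 ≈ 120.

120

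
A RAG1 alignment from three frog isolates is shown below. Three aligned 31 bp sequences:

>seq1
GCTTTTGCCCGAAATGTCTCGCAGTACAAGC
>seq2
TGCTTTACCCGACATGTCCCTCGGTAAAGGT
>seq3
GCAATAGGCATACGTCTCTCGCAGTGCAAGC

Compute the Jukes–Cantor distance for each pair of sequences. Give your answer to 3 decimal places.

seq1–seq2: 11/31 sites differ → p ≈ 0.354839, d = −0.75 ln(1 − 0.473119) = 0.480585 ≈ 0.481.
seq1–seq3: 10/31 sites differ → p ≈ 0.322581, d = −0.75 ln(1 − 0.430108) = 0.421731 ≈ 0.422.
seq2–seq3: 18/31 sites differ → p ≈ 0.580645, d = −0.75 ln(1 − 0.774193) = 1.116056 ≈ 1.116.

d(seq1,seq2) = 0.481, d(seq1,seq3) = 0.422, d(seq2,seq3) = 1.116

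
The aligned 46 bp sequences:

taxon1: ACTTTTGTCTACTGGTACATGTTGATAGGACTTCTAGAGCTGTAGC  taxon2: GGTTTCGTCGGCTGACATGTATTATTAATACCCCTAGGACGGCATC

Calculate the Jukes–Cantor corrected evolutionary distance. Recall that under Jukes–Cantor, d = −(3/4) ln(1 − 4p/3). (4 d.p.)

0.7037

The sequences differ at 21 of 46 sites, so p = 21/46 ≈ 0.456522.
d = −(3/4) ln(1 − 4p/3) = −0.75 ln(1 − 0.608696) = −0.75 ln(0.391304)
  = −0.75 × (-0.938271) = 0.703703 substitutions/site.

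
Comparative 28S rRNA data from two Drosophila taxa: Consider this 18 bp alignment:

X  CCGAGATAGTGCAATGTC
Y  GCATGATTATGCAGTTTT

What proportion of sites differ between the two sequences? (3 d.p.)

0.444

The sequences differ at 8 of 18 positions (sites 1, 3, 4, 8, 9, 14, 16, 18).
p = 8/18 = 0.444444… ≈ 0.444 (to 3 d.p.).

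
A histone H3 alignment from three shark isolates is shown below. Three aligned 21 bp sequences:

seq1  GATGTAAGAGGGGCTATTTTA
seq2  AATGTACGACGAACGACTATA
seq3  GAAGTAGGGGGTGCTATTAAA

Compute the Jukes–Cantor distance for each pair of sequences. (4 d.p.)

d(seq1,seq2) = 0.5319, d(seq1,seq3) = 0.3597, d(seq2,seq3) = 0.7557

seq1–seq2: 8/21 sites differ → p ≈ 0.380952, d = −0.75 ln(1 − 0.507936) = 0.531860 ≈ 0.5319.
seq1–seq3: 6/21 sites differ → p ≈ 0.285714, d = −0.75 ln(1 − 0.380952) = 0.359679 ≈ 0.3597.
seq2–seq3: 10/21 sites differ → p ≈ 0.47619, d = −0.75 ln(1 − 0.63492) = 0.755729 ≈ 0.7557.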